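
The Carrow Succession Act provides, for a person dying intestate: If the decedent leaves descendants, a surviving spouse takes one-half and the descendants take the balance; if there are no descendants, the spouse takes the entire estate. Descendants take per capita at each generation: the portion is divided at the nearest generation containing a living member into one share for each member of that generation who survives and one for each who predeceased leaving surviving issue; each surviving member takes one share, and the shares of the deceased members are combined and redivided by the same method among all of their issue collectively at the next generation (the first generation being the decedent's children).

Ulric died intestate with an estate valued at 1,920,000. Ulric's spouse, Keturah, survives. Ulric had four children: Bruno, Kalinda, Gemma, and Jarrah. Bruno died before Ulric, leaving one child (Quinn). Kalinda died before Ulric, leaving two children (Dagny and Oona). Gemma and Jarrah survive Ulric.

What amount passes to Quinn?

Keturah takes one-half of 1,920,000 = 960,000. The remaining 960,000 passes to the descendants.
The descendants' portion (960,000) is divided at the children's generation into 4 shares of 240,000. Gemma and Jarrah each take 240,000. The 2 shares of the deceased (Bruno and Kalinda) are combined into a pool of 480,000.
That pool (480,000) is divided at the grandchildren's generation equally among Quinn, Dagny, and Oona: 160,000 each.

Quinn receives 160,000.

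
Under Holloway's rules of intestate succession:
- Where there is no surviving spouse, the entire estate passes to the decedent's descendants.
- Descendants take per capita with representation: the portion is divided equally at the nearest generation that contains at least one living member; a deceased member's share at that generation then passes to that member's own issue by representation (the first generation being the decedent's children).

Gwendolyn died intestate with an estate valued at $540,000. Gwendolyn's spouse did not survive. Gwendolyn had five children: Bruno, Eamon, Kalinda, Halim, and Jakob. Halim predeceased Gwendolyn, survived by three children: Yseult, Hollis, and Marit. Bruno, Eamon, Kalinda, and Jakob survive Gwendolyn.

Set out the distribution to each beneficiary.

The entire $540,000 passes to the descendants.
That amount ($540,000) is divided into 5 shares of $108,000: Bruno, Eamon, Kalinda, and Jakob each take $108,000; Halim's $108,000 share passes to Halim's issue.
Halim's share ($108,000) is divided into 3 shares of $36,000: Yseult, Hollis, and Marit each take $36,000.

Bruno: $108,000; Eamon: $108,000; Kalinda: $108,000; Yseult: $36,000; Hollis: $36,000; Marit: $36,000; Jakob: $108,000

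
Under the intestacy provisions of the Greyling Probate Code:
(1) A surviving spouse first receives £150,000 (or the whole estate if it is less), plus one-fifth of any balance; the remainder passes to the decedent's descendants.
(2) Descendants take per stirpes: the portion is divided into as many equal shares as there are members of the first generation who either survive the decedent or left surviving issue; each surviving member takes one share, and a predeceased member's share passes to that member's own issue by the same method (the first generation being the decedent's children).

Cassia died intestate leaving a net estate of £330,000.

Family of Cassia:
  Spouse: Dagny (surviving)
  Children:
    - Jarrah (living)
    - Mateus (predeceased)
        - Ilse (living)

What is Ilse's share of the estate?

Dagny first takes £150,000, leaving a balance of £180,000. Dagny then takes one-fifth of the balance (£36,000), for a total of £186,000. The remaining £144,000 passes to the descendants.
The descendants' portion (£144,000) is divided into 2 shares of £72,000: Jarrah takes £72,000; Mateus's £72,000 share passes to Mateus's issue.
Mateus's share (£72,000) passes entirely to Ilse.

Ilse receives £72,000.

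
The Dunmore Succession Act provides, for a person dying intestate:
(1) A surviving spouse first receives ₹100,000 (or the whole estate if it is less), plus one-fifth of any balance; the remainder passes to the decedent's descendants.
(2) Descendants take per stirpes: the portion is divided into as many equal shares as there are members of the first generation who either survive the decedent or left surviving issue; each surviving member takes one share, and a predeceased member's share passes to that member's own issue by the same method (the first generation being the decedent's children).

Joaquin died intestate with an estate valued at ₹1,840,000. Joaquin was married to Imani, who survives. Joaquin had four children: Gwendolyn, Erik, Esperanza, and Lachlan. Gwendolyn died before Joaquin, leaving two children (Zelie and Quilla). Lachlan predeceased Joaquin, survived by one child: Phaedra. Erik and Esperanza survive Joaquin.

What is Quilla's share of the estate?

Imani first takes ₹100,000, leaving a balance of ₹1,740,000. Imani then takes one-fifth of the balance (₹348,000), for a total of ₹448,000. The remaining ₹1,392,000 passes to the descendants.
The descendants' portion (₹1,392,000) is divided into 4 shares of ₹348,000: Erik and Esperanza each take ₹348,000; Gwendolyn's ₹348,000 share passes to Gwendolyn's issue; Lachlan's ₹348,000 share passes to Lachlan's issue.
Gwendolyn's share (₹348,000) is divided into 2 shares of ₹174,000: Zelie and Quilla each take ₹174,000.
Lachlan's share (₹348,000) passes entirely to Phaedra.

Quilla receives ₹174,000.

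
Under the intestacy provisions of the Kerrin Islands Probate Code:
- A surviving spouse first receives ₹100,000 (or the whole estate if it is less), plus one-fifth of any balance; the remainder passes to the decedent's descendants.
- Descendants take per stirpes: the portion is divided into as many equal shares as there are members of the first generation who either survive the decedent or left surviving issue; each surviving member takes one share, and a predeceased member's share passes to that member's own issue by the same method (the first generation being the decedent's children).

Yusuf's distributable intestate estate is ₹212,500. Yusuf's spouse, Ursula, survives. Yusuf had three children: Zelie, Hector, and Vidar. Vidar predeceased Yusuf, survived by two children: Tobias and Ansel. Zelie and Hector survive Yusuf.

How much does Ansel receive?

Ursula first takes ₹100,000, leaving a balance of ₹112,500. Ursula then takes one-fifth of the balance (₹22,500), for a total of ₹122,500. The remaining ₹90,000 passes to the descendants.
The descendants' portion (₹90,000) is divided into 3 shares of ₹30,000: Zelie and Hector each take ₹30,000; Vidar's ₹30,000 share passes to Vidar's issue.
Vidar's share (₹30,000) is divided into 2 shares of ₹15,000: Tobias and Ansel each take ₹15,000.

Ansel receives ₹15,000.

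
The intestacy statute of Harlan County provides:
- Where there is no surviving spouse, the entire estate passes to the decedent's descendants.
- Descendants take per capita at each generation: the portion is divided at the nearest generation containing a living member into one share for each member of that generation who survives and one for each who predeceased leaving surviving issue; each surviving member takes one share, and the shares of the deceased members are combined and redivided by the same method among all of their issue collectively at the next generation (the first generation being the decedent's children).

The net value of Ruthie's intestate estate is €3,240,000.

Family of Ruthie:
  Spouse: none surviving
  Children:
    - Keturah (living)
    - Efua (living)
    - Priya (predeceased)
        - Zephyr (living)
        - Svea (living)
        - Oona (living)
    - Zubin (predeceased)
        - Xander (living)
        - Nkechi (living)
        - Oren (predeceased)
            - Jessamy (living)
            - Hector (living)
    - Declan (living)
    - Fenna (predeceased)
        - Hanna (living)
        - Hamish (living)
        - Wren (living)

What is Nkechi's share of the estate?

Nkechi receives €180,000.

The entire €3,240,000 passes to the descendants.
That amount (€3,240,000) is divided at the children's generation into 6 shares of €540,000. Keturah, Efua, and Declan each take €540,000. The 3 shares of the deceased (Priya, Zubin, and Fenna) are combined into a pool of €1,620,000.
That pool (€1,620,000) is divided at the grandchildren's generation into 9 shares of €180,000. Zephyr, Svea, Oona, Xander, Nkechi, Hanna, Hamish, and Wren each take €180,000. The remaining share for the deceased Oren (€180,000) is carried to the next generation.
That pool (€180,000) is divided at the great-grandchildren's generation equally among Jessamy and Hector: €90,000 each.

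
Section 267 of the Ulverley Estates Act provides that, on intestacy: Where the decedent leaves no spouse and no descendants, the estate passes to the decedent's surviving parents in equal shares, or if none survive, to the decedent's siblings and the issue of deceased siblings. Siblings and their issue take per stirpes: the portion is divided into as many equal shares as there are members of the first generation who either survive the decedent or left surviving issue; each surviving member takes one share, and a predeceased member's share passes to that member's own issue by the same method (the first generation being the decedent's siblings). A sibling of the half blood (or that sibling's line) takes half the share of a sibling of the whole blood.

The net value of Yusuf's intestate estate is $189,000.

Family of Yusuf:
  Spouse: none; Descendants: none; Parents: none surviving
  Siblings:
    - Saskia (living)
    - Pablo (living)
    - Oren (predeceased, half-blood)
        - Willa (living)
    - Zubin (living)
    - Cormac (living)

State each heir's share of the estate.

Saskia: $42,000; Pablo: $42,000; Willa: $21,000; Zubin: $42,000; Cormac: $42,000

The entire $189,000 passes to the siblings and their issue.
Counting each half-blood sibling's line as half a unit, there are 9/2 units in $189,000, so one unit is $42,000. Whole-blood lines (Saskia, Pablo, Zubin, and Cormac) take $42,000 each; half-blood lines (Oren) take $21,000 each.
Oren's share ($21,000) passes entirely to Willa.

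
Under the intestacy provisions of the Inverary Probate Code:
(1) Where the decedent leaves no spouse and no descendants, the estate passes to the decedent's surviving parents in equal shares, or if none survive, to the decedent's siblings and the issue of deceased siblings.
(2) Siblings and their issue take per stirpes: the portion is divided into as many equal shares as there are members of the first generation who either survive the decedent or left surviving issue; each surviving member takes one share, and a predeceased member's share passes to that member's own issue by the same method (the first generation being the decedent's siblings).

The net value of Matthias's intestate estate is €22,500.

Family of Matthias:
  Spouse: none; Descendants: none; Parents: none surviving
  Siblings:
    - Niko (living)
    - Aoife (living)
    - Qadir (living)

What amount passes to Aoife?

The entire €22,500 passes to the siblings and their issue.
That amount (€22,500) is divided into 3 shares of €7,500: Niko, Aoife, and Qadir each take €7,500.

Aoife receives €7,500.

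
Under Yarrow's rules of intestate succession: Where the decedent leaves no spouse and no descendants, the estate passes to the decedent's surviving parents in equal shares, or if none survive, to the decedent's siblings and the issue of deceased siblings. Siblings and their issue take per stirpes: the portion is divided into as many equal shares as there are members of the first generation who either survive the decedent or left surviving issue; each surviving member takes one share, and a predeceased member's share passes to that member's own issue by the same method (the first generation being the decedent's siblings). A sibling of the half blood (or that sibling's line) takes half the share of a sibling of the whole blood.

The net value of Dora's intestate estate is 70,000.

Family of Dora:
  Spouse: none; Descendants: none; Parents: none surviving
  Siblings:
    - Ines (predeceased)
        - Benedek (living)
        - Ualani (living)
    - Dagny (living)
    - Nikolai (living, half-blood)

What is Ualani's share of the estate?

The entire 70,000 passes to the siblings and their issue.
Counting each half-blood sibling's line as half a unit, there are 5/2 units in 70,000, so one unit is 28,000. Whole-blood lines (Ines and Dagny) take 28,000 each; half-blood lines (Nikolai) take 14,000 each.
Ines's share (28,000) is divided into 2 shares of 14,000: Benedek and Ualani each take 14,000.

Ualani receives 14,000.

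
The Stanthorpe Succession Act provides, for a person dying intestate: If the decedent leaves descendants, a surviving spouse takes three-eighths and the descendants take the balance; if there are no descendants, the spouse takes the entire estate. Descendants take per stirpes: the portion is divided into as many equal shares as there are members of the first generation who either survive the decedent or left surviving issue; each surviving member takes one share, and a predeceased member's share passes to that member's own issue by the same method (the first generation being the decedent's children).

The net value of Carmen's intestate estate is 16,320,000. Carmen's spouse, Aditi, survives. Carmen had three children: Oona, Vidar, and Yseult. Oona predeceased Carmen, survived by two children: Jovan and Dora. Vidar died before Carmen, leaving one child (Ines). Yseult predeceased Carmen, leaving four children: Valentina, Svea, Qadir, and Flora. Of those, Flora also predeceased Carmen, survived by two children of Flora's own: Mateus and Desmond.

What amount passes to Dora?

Aditi takes three-eighths of 16,320,000 = 6,120,000. The remaining 10,200,000 passes to the descendants.
The descendants' portion (10,200,000) is divided into 3 shares of 3,400,000: Oona's 3,400,000 share passes to Oona's issue; Vidar's 3,400,000 share passes to Vidar's issue; Yseult's 3,400,000 share passes to Yseult's issue.
Oona's share (3,400,000) is divided into 2 shares of 1,700,000: Jovan and Dora each take 1,700,000.
Vidar's share (3,400,000) passes entirely to Ines.
Yseult's share (3,400,000) is divided into 4 shares of 850,000: Valentina, Svea, and Qadir each take 850,000; Flora's 850,000 share passes to Flora's issue.
Flora's share (850,000) is divided into 2 shares of 425,000: Mateus and Desmond each take 425,000.

Dora receives 1,700,000.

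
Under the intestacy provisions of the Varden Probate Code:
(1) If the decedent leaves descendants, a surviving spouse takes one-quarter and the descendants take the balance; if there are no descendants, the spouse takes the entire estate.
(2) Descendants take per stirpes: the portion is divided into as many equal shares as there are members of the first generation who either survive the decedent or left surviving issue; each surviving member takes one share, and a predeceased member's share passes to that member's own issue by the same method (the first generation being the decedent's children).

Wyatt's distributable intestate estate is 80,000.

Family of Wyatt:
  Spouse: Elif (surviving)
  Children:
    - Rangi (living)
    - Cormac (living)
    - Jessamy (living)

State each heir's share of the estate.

Elif: 20,000; Rangi: 20,000; Cormac: 20,000; Jessamy: 20,000

Elif takes one-quarter of 80,000 = 20,000. The remaining 60,000 passes to the descendants.
The descendants' portion (60,000) is divided into 3 shares of 20,000: Rangi, Cormac, and Jessamy each take 20,000.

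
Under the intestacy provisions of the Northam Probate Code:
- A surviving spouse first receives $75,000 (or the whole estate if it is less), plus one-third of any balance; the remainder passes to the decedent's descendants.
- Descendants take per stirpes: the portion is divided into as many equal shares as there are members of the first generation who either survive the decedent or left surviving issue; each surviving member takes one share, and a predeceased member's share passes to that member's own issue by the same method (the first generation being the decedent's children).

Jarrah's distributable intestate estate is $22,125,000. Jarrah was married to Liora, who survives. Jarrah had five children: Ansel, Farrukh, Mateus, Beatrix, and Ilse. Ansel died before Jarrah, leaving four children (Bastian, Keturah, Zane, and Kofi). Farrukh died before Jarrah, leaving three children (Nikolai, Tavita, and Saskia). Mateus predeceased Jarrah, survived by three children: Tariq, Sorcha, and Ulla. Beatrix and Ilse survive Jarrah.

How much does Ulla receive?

Ulla receives $980,000.

Liora first takes $75,000, leaving a balance of $22,050,000. Liora then takes one-third of the balance ($7,350,000), for a total of $7,425,000. The remaining $14,700,000 passes to the descendants.
The descendants' portion ($14,700,000) is divided into 5 shares of $2,940,000: Beatrix and Ilse each take $2,940,000; Ansel's $2,940,000 share passes to Ansel's issue; Farrukh's $2,940,000 share passes to Farrukh's issue; Mateus's $2,940,000 share passes to Mateus's issue.
Ansel's share ($2,940,000) is divided into 4 shares of $735,000: Bastian, Keturah, Zane, and Kofi each take $735,000.
Farrukh's share ($2,940,000) is divided into 3 shares of $980,000: Nikolai, Tavita, and Saskia each take $980,000.
Mateus's share ($2,940,000) is divided into 3 shares of $980,000: Tariq, Sorcha, and Ulla each take $980,000.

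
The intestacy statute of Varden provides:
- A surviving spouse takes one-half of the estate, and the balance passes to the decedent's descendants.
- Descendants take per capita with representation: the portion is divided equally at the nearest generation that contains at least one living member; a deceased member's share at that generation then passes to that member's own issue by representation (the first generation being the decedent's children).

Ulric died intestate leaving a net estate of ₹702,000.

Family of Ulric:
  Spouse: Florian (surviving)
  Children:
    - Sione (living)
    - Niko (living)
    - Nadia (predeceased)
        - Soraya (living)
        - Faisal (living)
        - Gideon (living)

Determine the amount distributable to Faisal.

Faisal receives ₹39,000.

Florian takes one-half of ₹702,000 = ₹351,000. The remaining ₹351,000 passes to the descendants.
The descendants' portion (₹351,000) is divided into 3 shares of ₹117,000: Sione and Niko each take ₹117,000; Nadia's ₹117,000 share passes to Nadia's issue.
Nadia's share (₹117,000) is divided into 3 shares of ₹39,000: Soraya, Faisal, and Gideon each take ₹39,000.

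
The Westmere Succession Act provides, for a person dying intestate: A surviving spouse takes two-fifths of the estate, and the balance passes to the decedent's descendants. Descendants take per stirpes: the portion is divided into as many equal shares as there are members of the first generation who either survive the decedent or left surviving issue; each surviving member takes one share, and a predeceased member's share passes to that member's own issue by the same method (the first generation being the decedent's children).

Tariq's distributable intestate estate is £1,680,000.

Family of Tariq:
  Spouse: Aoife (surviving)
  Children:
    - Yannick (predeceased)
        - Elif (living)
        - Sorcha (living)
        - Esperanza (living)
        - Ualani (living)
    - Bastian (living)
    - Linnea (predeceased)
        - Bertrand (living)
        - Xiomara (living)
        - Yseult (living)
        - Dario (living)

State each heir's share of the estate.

Aoife takes two-fifths of £1,680,000 = £672,000. The remaining £1,008,000 passes to the descendants.
The descendants' portion (£1,008,000) is divided into 3 shares of £336,000: Bastian takes £336,000; Yannick's £336,000 share passes to Yannick's issue; Linnea's £336,000 share passes to Linnea's issue.
Yannick's share (£336,000) is divided into 4 shares of £84,000: Elif, Sorcha, Esperanza, and Ualani each take £84,000.
Linnea's share (£336,000) is divided into 4 shares of £84,000: Bertrand, Xiomara, Yseult, and Dario each take £84,000.

Aoife: £672,000; Elif: £84,000; Sorcha: £84,000; Esperanza: £84,000; Ualani: £84,000; Bastian: £336,000; Bertrand: £84,000; Xiomara: £84,000; Yseult: £84,000; Dario: £84,000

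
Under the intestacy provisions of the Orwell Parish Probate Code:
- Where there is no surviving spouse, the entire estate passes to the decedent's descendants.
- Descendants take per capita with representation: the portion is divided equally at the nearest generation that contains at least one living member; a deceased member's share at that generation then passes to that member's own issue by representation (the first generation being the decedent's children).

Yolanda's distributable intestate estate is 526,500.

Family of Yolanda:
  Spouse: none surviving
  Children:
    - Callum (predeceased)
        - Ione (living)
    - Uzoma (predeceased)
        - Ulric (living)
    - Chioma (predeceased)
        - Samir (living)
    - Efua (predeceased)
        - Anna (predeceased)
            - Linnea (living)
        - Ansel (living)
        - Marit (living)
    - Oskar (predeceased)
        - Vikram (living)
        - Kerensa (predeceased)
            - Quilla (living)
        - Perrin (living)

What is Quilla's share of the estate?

Quilla receives 58,500.

The entire 526,500 passes to the descendants.
No child survives, so the initial division is made at the grandchildren's generation.
That amount (526,500) is divided into 9 shares of 58,500: Ione, Ulric, Samir, Ansel, Marit, Vikram, and Perrin each take 58,500; Anna's 58,500 share passes to Anna's issue; Kerensa's 58,500 share passes to Kerensa's issue.
Anna's share (58,500) passes entirely to Linnea.
Kerensa's share (58,500) passes entirely to Quilla.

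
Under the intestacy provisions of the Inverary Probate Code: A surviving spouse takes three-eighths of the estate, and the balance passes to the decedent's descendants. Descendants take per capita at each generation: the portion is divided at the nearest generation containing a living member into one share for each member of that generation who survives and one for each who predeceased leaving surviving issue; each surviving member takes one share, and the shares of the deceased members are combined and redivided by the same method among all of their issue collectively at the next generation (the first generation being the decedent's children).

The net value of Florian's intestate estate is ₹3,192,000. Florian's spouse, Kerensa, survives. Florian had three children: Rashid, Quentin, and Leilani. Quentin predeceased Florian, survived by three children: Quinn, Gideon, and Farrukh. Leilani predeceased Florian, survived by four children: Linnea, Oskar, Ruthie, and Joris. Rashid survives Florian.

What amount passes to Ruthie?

Ruthie receives ₹190,000.

Kerensa takes three-eighths of ₹3,192,000 = ₹1,197,000. The remaining ₹1,995,000 passes to the descendants.
The descendants' portion (₹1,995,000) is divided at the children's generation into 3 shares of ₹665,000. Rashid takes ₹665,000. The 2 shares of the deceased (Quentin and Leilani) are combined into a pool of ₹1,330,000.
That pool (₹1,330,000) is divided at the grandchildren's generation equally among Quinn, Gideon, Farrukh, Linnea, Oskar, Ruthie, and Joris: ₹190,000 each.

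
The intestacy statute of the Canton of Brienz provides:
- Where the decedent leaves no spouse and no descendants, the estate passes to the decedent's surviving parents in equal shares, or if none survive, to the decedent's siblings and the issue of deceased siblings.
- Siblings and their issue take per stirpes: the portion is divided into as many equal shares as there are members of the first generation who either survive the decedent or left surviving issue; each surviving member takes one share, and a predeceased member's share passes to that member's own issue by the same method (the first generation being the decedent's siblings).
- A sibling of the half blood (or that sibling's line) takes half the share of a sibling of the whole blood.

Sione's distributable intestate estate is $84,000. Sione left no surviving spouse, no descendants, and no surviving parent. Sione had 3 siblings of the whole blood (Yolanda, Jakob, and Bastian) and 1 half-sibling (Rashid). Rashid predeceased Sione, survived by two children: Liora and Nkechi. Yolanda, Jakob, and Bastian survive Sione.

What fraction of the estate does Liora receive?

The entire $84,000 passes to the siblings and their issue.
Counting each half-blood sibling's line as half a unit, there are 7/2 units in $84,000, so one unit is $24,000. Whole-blood lines (Yolanda, Jakob, and Bastian) take $24,000 each; half-blood lines (Rashid) take $12,000 each.
Rashid's share ($12,000) is divided into 2 shares of $6,000: Liora and Nkechi each take $6,000.

Liora receives 1/14 of the estate.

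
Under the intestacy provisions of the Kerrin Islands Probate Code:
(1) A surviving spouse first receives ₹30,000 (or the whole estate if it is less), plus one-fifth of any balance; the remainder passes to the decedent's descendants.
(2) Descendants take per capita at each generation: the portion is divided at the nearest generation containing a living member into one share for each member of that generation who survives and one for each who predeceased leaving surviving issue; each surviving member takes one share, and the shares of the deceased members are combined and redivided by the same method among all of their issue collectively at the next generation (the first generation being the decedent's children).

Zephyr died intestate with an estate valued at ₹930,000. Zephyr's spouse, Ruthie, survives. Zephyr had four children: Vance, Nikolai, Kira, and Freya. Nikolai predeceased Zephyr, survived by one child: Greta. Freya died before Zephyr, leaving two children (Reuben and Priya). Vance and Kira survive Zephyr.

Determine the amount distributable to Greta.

Greta receives ₹120,000.

Ruthie first takes ₹30,000, leaving a balance of ₹900,000. Ruthie then takes one-fifth of the balance (₹180,000), for a total of ₹210,000. The remaining ₹720,000 passes to the descendants.
The descendants' portion (₹720,000) is divided at the children's generation into 4 shares of ₹180,000. Vance and Kira each take ₹180,000. The 2 shares of the deceased (Nikolai and Freya) are combined into a pool of ₹360,000.
That pool (₹360,000) is divided at the grandchildren's generation equally among Greta, Reuben, and Priya: ₹120,000 each.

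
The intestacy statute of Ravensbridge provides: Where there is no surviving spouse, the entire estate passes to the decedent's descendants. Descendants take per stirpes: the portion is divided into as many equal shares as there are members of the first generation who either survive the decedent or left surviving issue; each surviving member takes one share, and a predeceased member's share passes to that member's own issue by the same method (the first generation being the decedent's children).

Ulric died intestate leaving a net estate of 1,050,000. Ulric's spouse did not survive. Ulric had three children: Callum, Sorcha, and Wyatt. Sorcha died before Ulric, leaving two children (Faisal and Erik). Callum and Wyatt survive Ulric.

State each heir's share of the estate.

Callum: 350,000; Faisal: 175,000; Erik: 175,000; Wyatt: 350,000

The entire 1,050,000 passes to the descendants.
That amount (1,050,000) is divided into 3 shares of 350,000: Callum and Wyatt each take 350,000; Sorcha's 350,000 share passes to Sorcha's issue.
Sorcha's share (350,000) is divided into 2 shares of 175,000: Faisal and Erik each take 175,000.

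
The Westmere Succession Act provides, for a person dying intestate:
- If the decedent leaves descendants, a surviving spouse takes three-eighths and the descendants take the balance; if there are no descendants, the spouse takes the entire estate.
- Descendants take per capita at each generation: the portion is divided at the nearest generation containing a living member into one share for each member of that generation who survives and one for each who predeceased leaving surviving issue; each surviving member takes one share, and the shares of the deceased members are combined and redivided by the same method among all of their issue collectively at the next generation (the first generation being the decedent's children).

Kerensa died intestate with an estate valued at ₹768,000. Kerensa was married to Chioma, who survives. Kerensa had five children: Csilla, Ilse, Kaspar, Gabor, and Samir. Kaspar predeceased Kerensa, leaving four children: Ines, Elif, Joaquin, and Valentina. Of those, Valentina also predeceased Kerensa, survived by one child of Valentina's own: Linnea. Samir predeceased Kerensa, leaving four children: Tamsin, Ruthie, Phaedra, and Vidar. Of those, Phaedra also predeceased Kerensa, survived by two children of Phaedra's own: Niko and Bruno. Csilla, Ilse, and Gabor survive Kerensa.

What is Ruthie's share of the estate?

Ruthie receives ₹24,000.

Chioma takes three-eighths of ₹768,000 = ₹288,000. The remaining ₹480,000 passes to the descendants.
The descendants' portion (₹480,000) is divided at the children's generation into 5 shares of ₹96,000. Csilla, Ilse, and Gabor each take ₹96,000. The 2 shares of the deceased (Kaspar and Samir) are combined into a pool of ₹192,000.
That pool (₹192,000) is divided at the grandchildren's generation into 8 shares of ₹24,000. Ines, Elif, Joaquin, Tamsin, Ruthie, and Vidar each take ₹24,000. The 2 shares of the deceased (Valentina and Phaedra) are combined into a pool of ₹48,000.
That pool (₹48,000) is divided at the great-grandchildren's generation equally among Linnea, Niko, and Bruno: ₹16,000 each.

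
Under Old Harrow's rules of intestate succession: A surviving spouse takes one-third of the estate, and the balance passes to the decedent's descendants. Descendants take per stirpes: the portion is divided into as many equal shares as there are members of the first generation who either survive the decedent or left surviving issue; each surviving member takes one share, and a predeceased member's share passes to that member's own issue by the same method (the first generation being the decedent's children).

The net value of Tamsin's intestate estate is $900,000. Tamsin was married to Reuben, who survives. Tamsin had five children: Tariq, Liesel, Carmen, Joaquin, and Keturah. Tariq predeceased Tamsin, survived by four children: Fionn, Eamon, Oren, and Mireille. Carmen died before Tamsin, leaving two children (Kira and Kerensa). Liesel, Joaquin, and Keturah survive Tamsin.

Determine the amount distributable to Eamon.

Reuben takes one-third of $900,000 = $300,000. The remaining $600,000 passes to the descendants.
The descendants' portion ($600,000) is divided into 5 shares of $120,000: Liesel, Joaquin, and Keturah each take $120,000; Tariq's $120,000 share passes to Tariq's issue; Carmen's $120,000 share passes to Carmen's issue.
Tariq's share ($120,000) is divided into 4 shares of $30,000: Fionn, Eamon, Oren, and Mireille each take $30,000.
Carmen's share ($120,000) is divided into 2 shares of $60,000: Kira and Kerensa each take $60,000.

Eamon receives $30,000.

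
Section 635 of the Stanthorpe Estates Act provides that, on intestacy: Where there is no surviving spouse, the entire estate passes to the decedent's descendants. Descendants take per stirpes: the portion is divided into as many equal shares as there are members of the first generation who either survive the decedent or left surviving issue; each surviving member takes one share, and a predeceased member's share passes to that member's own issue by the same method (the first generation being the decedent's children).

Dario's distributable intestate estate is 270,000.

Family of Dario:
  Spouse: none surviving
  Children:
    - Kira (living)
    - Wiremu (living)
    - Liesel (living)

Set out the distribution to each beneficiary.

The entire 270,000 passes to the descendants.
That amount (270,000) is divided into 3 shares of 90,000: Kira, Wiremu, and Liesel each take 90,000.

Kira: 90,000; Wiremu: 90,000; Liesel: 90,000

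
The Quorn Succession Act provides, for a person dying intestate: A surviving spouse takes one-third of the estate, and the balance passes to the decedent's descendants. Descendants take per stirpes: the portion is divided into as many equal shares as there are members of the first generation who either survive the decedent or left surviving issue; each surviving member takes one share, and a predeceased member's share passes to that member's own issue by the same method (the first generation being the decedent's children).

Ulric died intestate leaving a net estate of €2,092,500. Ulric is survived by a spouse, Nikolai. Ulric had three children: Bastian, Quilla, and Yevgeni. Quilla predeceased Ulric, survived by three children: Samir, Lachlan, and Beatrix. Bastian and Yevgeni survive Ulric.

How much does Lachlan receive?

Nikolai takes one-third of €2,092,500 = €697,500. The remaining €1,395,000 passes to the descendants.
The descendants' portion (€1,395,000) is divided into 3 shares of €465,000: Bastian and Yevgeni each take €465,000; Quilla's €465,000 share passes to Quilla's issue.
Quilla's share (€465,000) is divided into 3 shares of €155,000: Samir, Lachlan, and Beatrix each take €155,000.

Lachlan receives €155,000.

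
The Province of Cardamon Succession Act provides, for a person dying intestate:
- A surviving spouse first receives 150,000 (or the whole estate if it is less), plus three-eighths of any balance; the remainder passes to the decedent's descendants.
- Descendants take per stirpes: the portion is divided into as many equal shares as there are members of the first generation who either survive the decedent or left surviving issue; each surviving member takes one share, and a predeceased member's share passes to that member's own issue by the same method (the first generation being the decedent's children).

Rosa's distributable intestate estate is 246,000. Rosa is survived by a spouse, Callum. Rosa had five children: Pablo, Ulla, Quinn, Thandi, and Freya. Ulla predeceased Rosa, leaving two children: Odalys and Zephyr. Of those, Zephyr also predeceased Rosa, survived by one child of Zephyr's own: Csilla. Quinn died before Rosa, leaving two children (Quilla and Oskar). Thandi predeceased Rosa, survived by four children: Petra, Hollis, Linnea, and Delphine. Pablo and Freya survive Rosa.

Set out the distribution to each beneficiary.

Callum: 186,000; Pablo: 12,000; Odalys: 6,000; Csilla: 6,000; Quilla: 6,000; Oskar: 6,000; Petra: 3,000; Hollis: 3,000; Linnea: 3,000; Delphine: 3,000; Freya: 12,000

Callum first takes 150,000, leaving a balance of 96,000. Callum then takes three-eighths of the balance (36,000), for a total of 186,000. The remaining 60,000 passes to the descendants.
The descendants' portion (60,000) is divided into 5 shares of 12,000: Pablo and Freya each take 12,000; Ulla's 12,000 share passes to Ulla's issue; Quinn's 12,000 share passes to Quinn's issue; Thandi's 12,000 share passes to Thandi's issue.
Ulla's share (12,000) is divided into 2 shares of 6,000: Odalys takes 6,000; Zephyr's 6,000 share passes to Zephyr's issue.
Zephyr's share (6,000) passes entirely to Csilla.
Quinn's share (12,000) is divided into 2 shares of 6,000: Quilla and Oskar each take 6,000.
Thandi's share (12,000) is divided into 4 shares of 3,000: Petra, Hollis, Linnea, and Delphine each take 3,000.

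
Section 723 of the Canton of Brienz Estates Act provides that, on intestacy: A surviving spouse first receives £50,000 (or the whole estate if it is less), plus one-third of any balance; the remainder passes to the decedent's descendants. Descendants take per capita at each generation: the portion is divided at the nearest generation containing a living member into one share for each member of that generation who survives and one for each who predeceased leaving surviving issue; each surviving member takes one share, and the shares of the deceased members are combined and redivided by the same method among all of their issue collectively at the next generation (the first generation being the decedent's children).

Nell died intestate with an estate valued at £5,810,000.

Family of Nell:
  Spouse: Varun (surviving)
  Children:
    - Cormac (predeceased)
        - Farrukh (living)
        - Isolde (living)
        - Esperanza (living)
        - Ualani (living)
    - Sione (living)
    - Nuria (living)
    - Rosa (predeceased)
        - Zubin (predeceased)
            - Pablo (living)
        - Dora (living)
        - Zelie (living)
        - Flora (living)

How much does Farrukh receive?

Varun first takes £50,000, leaving a balance of £5,760,000. Varun then takes one-third of the balance (£1,920,000), for a total of £1,970,000. The remaining £3,840,000 passes to the descendants.
The descendants' portion (£3,840,000) is divided at the children's generation into 4 shares of £960,000. Sione and Nuria each take £960,000. The 2 shares of the deceased (Cormac and Rosa) are combined into a pool of £1,920,000.
That pool (£1,920,000) is divided at the grandchildren's generation into 8 shares of £240,000. Farrukh, Isolde, Esperanza, Ualani, Dora, Zelie, and Flora each take £240,000. The remaining share for the deceased Zubin (£240,000) is carried to the next generation.
That pool (£240,000) passes entirely to Pablo, the sole taker at the great-grandchildren's generation.

Farrukh receives £240,000.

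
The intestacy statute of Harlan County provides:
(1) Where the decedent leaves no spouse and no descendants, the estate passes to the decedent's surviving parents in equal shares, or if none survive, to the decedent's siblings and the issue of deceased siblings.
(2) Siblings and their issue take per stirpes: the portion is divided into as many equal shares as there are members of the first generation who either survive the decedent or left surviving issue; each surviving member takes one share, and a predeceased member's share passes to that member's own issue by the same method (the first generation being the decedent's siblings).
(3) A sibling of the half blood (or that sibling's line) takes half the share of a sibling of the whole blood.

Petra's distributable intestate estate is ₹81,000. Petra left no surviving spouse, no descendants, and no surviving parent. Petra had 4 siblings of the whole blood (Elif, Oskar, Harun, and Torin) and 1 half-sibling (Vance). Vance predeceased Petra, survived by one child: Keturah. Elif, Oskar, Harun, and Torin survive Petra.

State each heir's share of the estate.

Elif: ₹18,000; Oskar: ₹18,000; Keturah: ₹9,000; Harun: ₹18,000; Torin: ₹18,000

The entire ₹81,000 passes to the siblings and their issue.
Counting each half-blood sibling's line as half a unit, there are 9/2 units in ₹81,000, so one unit is ₹18,000. Whole-blood lines (Elif, Oskar, Harun, and Torin) take ₹18,000 each; half-blood lines (Vance) take ₹9,000 each.
Vance's share (₹9,000) passes entirely to Keturah.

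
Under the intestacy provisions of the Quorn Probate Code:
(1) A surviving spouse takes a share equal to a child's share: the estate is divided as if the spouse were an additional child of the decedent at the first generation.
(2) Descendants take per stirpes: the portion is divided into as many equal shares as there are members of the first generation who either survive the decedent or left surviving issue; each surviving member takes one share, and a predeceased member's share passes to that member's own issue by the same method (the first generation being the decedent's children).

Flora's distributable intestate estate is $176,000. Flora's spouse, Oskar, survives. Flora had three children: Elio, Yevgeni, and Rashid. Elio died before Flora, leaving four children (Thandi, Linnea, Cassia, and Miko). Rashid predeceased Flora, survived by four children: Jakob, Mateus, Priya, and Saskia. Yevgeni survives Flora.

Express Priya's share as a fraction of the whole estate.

Priya receives 1/16 of the estate.

The spouse counts as an additional share at the children's level, so there are 4 primary shares of $44,000. Oskar takes one such share ($44,000).
The children's combined portion ($132,000) is divided into 3 shares of $44,000: Yevgeni takes $44,000; Elio's $44,000 share passes to Elio's issue; Rashid's $44,000 share passes to Rashid's issue.
Elio's share ($44,000) is divided into 4 shares of $11,000: Thandi, Linnea, Cassia, and Miko each take $11,000.
Rashid's share ($44,000) is divided into 4 shares of $11,000: Jakob, Mateus, Priya, and Saskia each take $11,000.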